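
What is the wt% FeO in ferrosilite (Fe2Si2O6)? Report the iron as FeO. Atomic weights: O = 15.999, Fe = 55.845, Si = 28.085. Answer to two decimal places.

54.46 wt%

Molar mass of Fe2Si2O6 = 2·55.845 + 2·28.085 + 6·15.999 = 263.854 g/mol.
Each formula unit contains 2 Fe, equivalent to 2/1 = 2.0000 mol FeO.
M(FeO) = 1×55.845 + 1×15.999 = 71.844 g/mol.
Mass of FeO per formula unit = 2.0000 × 71.844 = 143.688 g.
FeO wt% = 143.688 / 263.854 × 100 = 54.46%.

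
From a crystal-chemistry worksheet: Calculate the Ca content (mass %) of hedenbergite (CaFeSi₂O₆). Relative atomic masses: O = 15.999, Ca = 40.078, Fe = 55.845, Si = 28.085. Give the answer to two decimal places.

Formula mass = 1*40.078 + 1*55.845 + 2*28.085 + 6*15.999 = 248.087 g/mol, of which 40.078 g is Ca.
So Ca makes up 40.078/248.087 = 0.1615 of the mass, i.e. 16.15%.

16.15 mass %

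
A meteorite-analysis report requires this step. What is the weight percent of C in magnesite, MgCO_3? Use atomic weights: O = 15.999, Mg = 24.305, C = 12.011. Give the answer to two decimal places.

M(MgCO_3) = 84.313 g/mol.
C contributes 1 × 12.011 = 12.011 g per mole.
12.011/84.313 = 0.1425 → 14.25%.

14.25 mass %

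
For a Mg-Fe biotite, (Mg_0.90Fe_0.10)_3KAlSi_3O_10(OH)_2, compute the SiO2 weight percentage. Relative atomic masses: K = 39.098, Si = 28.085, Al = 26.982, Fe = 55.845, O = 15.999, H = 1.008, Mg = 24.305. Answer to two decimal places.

42.24 wt%

M((Mg_0.90Fe_0.10)_3KAlSi_3O_10(OH)_2) = 426.716 g/mol; M(SiO2) = 60.083 g/mol.
Moles SiO2 per formula unit = 3 Si ÷ 1 = 3.0000.
SiO2 fraction = (3.0000 × 60.083) / 426.716 = 180.249/426.716 = 0.4224.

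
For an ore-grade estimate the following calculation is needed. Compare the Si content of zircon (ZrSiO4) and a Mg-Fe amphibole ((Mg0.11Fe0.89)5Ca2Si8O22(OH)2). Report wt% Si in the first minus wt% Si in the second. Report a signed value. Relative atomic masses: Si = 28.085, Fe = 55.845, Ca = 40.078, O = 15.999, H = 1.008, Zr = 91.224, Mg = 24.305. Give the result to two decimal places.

-8.26 percentage points

M(ZrSiO4) = 183.305 g/mol, so wt% Si = 28.085/183.305 × 100 = 15.32%.
M((Mg0.11Fe0.89)5Ca2Si8O22(OH)2) = 952.706 g/mol, so wt% Si = 224.680/952.706 × 100 = 23.58%.
15.32 − 23.58 = -8.26 pp.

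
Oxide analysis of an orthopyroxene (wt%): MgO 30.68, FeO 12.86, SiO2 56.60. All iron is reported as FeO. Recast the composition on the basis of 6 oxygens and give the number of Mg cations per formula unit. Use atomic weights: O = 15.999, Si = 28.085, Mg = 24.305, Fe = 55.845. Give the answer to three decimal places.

MgO (M=40.304): mol = 0.76121; Mg = 0.76121, O = 0.76121.
FeO (M=71.844): mol = 0.17900; Fe = 0.17900, O = 0.17900.
SiO2 (M=60.083): mol = 0.94203; Si = 0.94203, O = 1.88406.
ΣO = 2.82427; factor = 6/ΣO = 2.12444.
Mg apfu = 0.76121 × 2.12444 = 1.617.

1.617 Mg apfu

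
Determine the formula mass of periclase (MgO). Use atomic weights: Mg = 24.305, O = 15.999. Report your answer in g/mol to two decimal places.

The formula mass is the sum 1·24.305 + 1·15.999.

40.30 g/mol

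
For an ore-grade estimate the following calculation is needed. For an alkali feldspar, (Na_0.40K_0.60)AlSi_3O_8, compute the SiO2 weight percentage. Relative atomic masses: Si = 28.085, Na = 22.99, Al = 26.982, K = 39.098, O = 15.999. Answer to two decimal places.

66.30 wt%

Molar mass of (Na_0.40K_0.60)AlSi_3O_8 = 0.40*22.99 + 0.60*39.098 + 1*26.982 + 3*28.085 + 8*15.999 = 271.884 g/mol.
Each formula unit contains 3 Si, equivalent to 3/1 = 3.0000 mol SiO2.
M(SiO2) = 1×28.085 + 2×15.999 = 60.083 g/mol.
Mass of SiO2 per formula unit = 3.0000 × 60.083 = 180.249 g.
SiO2 wt% = 180.249 / 271.884 × 100 = 66.30%.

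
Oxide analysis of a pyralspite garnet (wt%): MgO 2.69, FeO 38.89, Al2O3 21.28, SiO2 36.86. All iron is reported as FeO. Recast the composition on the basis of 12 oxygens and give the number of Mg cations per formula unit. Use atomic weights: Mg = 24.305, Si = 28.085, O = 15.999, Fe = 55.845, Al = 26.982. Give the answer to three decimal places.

0.325 Mg apfu

2.69 wt% MgO ÷ 40.304 g/mol = 0.06674 mol, giving 0.06674 Mg and 0.06674 O.
38.89 wt% FeO ÷ 71.844 g/mol = 0.54131 mol, giving 0.54131 Fe and 0.54131 O.
21.28 wt% Al2O3 ÷ 101.961 g/mol = 0.20871 mol, giving 0.41742 Al and 0.62613 O.
36.86 wt% SiO2 ÷ 60.083 g/mol = 0.61348 mol, giving 0.61348 Si and 1.22696 O.
Oxygen sums to 2.46114; scaling by 12/2.46114 = 4.87579 puts the formula on 12 O.
Mg: 0.06674 × 4.87579 = 0.325 atoms per formula unit.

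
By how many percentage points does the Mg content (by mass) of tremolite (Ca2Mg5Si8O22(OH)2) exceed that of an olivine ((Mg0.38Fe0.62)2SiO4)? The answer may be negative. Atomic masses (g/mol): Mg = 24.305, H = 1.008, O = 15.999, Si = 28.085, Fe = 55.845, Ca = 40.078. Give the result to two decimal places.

Mg in Ca2Mg5Si8O22(OH)2: molar mass 812.353 g/mol; 5×24.305 = 121.525 g → 14.96 wt%.
Mg in (Mg0.38Fe0.62)2SiO4: molar mass 179.801 g/mol; 0.76×24.305 = 18.472 g → 10.27 wt%.
Difference = 14.96 − 10.27 = 4.69 percentage points.

4.69 percentage points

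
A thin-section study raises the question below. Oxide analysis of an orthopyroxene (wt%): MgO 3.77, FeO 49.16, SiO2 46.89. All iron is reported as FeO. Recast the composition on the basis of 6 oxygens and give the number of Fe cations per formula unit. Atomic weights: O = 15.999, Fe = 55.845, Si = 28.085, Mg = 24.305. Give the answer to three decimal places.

1.756 Fe apfu

3.77 wt% MgO ÷ 40.304 g/mol = 0.09354 mol, giving 0.09354 Mg and 0.09354 O.
49.16 wt% FeO ÷ 71.844 g/mol = 0.68426 mol, giving 0.68426 Fe and 0.68426 O.
46.89 wt% SiO2 ÷ 60.083 g/mol = 0.78042 mol, giving 0.78042 Si and 1.56084 O.
Oxygen sums to 2.33864; scaling by 6/2.33864 = 2.56559 puts the formula on 6 O.
Fe: 0.68426 × 2.56559 = 1.756 atoms per formula unit.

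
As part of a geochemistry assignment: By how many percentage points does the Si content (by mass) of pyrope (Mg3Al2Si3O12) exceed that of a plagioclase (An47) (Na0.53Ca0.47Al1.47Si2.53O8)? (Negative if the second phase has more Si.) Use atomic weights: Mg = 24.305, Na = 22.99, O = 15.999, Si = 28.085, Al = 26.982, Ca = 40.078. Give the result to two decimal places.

-5.44 percentage points

M(Mg3Al2Si3O12) = 403.122 g/mol, so wt% Si = 84.255/403.122 × 100 = 20.90%.
M(Na0.53Ca0.47Al1.47Si2.53O8) = 269.732 g/mol, so wt% Si = 71.055/269.732 × 100 = 26.34%.
20.90 − 26.34 = -5.44 pp.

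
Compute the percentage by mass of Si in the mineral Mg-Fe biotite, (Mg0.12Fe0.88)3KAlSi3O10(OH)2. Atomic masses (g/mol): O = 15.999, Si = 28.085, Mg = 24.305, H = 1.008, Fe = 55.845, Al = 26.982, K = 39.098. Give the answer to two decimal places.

16.83 mass %

Molar mass of (Mg0.12Fe0.88)3KAlSi3O10(OH)2: 0.36×24.305 + 2.64×55.845 + 1×39.098 + 1×26.982 + 3×28.085 + 12×15.999 + 2×1.008 = 500.520 g/mol.
Mass of Si per formula unit: 3 × 28.085 = 84.255 g.
Weight fraction Si = 84.255 / 500.520 = 0.1683.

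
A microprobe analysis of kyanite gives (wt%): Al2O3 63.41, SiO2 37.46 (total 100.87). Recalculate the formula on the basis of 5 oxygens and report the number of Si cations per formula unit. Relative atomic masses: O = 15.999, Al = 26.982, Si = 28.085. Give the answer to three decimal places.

Al2O3 (M=101.961): mol = 0.62190; Al = 1.24380, O = 1.86570.
SiO2 (M=60.083): mol = 0.62347; Si = 0.62347, O = 1.24694.
ΣO = 3.11264; factor = 5/ΣO = 1.60635.
Si apfu = 0.62347 × 1.60635 = 1.002.

1.002 Si apfu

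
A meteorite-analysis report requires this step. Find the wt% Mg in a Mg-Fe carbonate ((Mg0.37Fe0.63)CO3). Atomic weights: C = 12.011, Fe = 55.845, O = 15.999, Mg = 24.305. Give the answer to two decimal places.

Formula mass = 0.37*24.305 + 0.63*55.845 + 1*12.011 + 3*15.999 = 104.183 g/mol, of which 8.993 g is Mg.
So Mg makes up 8.993/104.183 = 0.0863 of the mass, i.e. 8.63%.

8.63 wt%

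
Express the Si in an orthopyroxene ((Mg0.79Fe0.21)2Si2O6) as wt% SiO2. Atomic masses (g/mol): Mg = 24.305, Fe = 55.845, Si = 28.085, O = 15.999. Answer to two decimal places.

56.15 wt%

Molar mass of (Mg0.79Fe0.21)2Si2O6 = 1.58×24.305 + 0.42×55.845 + 2×28.085 + 6×15.999 = 214.021 g/mol.
Each formula unit contains 2 Si, equivalent to 2/1 = 2.0000 mol SiO2.
M(SiO2) = 1×28.085 + 2×15.999 = 60.083 g/mol.
Mass of SiO2 per formula unit = 2.0000 × 60.083 = 120.166 g.
SiO2 wt% = 120.166 / 214.021 × 100 = 56.15%.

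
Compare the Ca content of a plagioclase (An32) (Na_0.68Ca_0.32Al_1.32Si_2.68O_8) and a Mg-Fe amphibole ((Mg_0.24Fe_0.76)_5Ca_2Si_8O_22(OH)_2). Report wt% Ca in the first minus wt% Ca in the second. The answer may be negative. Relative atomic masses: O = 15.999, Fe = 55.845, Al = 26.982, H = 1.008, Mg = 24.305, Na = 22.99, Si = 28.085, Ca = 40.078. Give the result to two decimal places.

-3.80 percentage points

Ca in Na_0.68Ca_0.32Al_1.32Si_2.68O_8: molar mass 267.334 g/mol; 0.32×40.078 = 12.825 g → 4.80 wt%.
Ca in (Mg_0.24Fe_0.76)_5Ca_2Si_8O_22(OH)_2: molar mass 932.205 g/mol; 2×40.078 = 80.156 g → 8.60 wt%.
Difference = 4.80 − 8.60 = -3.80 percentage points.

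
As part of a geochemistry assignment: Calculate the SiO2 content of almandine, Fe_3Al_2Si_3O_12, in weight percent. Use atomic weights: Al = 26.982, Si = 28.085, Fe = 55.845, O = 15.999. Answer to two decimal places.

36.21 wt%

M(Fe_3Al_2Si_3O_12) = 497.742 g/mol; M(SiO2) = 60.083 g/mol.
Moles SiO2 per formula unit = 3 Si ÷ 1 = 3.0000.
SiO2 fraction = (3.0000 × 60.083) / 497.742 = 180.249/497.742 = 0.3621.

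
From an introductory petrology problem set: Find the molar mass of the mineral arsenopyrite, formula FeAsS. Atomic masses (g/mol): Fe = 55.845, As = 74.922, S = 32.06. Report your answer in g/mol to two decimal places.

The formula mass is the sum 1*55.845 + 1*74.922 + 1*32.06.

162.83 g/mol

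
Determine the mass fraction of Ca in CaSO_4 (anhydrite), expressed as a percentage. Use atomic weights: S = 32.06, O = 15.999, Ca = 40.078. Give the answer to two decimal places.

M(CaSO_4) = 136.134 g/mol.
Ca contributes 1 × 40.078 = 40.078 g per mole.
40.078/136.134 = 0.2944 → 29.44%.

29.44 weight percent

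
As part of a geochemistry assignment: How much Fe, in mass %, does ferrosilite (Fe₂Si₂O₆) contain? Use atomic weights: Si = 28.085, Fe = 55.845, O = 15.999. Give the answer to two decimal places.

42.33 mass %

Formula mass = 2*55.845 + 2*28.085 + 6*15.999 = 263.854 g/mol, of which 111.690 g is Fe.
So Fe makes up 111.690/263.854 = 0.4233 of the mass, i.e. 42.33%.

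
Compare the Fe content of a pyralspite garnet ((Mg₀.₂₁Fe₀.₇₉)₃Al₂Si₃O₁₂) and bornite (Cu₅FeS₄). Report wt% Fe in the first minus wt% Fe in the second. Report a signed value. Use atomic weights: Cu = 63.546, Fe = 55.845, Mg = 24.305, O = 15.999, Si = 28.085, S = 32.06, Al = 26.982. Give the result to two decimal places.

M((Mg₀.₂₁Fe₀.₇₉)₃Al₂Si₃O₁₂) = 477.872 g/mol, so wt% Fe = 132.353/477.872 × 100 = 27.70%.
M(Cu₅FeS₄) = 501.815 g/mol, so wt% Fe = 55.845/501.815 × 100 = 11.13%.
27.70 − 11.13 = 16.57 pp.

16.57 percentage points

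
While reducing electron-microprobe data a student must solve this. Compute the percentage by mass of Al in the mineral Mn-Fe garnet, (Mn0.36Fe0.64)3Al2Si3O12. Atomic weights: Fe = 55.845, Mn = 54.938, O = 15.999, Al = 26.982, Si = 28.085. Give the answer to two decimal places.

10.86 wt%

M((Mn0.36Fe0.64)3Al2Si3O12) = 496.762 g/mol.
Al contributes 2 × 26.982 = 53.964 g per mole.
53.964/496.762 = 0.1086 → 10.86%.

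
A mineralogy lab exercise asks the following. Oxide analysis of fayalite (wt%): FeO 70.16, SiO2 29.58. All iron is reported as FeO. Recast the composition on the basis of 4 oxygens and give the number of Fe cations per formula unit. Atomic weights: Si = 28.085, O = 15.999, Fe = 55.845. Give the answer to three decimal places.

1.992 Fe apfu

70.16 wt% FeO ÷ 71.844 g/mol = 0.97656 mol, giving 0.97656 Fe and 0.97656 O.
29.58 wt% SiO2 ÷ 60.083 g/mol = 0.49232 mol, giving 0.49232 Si and 0.98464 O.
Oxygen sums to 1.96120; scaling by 4/1.96120 = 2.03957 puts the formula on 4 O.
Fe: 0.97656 × 2.03957 = 1.992 atoms per formula unit.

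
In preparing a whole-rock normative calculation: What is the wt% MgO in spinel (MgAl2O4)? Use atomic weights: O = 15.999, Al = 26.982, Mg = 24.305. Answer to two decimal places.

28.33 wt%

Formula mass = 142.265 g/mol.
1 Mg → 1.0000 mol MgO per formula unit; M(MgO) = 40.304, so MgO mass = 40.304 g.
40.304/142.265 × 100 = 28.33 wt%.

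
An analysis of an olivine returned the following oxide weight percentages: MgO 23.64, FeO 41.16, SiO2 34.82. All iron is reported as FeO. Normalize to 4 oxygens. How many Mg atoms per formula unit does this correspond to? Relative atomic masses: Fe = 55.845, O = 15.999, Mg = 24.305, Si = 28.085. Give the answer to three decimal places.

1.012 Mg apfu

MgO (M=40.304): mol = 0.58654; Mg = 0.58654, O = 0.58654.
FeO (M=71.844): mol = 0.57291; Fe = 0.57291, O = 0.57291.
SiO2 (M=60.083): mol = 0.57953; Si = 0.57953, O = 1.15906.
ΣO = 2.31851; factor = 4/ΣO = 1.72525.
Mg apfu = 0.58654 × 1.72525 = 1.012.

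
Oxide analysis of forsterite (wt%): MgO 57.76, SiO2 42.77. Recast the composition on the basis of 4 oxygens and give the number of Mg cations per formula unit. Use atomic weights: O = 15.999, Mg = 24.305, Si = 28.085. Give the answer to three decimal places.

MgO (M=40.304): mol = 1.43311; Mg = 1.43311, O = 1.43311.
SiO2 (M=60.083): mol = 0.71185; Si = 0.71185, O = 1.42370.
ΣO = 2.85681; factor = 4/ΣO = 1.40016.
Mg apfu = 1.43311 × 1.40016 = 2.007.

2.007 Mg apfu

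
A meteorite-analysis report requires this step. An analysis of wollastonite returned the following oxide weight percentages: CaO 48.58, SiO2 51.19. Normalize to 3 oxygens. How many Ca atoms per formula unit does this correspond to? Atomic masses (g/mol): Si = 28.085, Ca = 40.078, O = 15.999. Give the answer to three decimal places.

CaO (M=56.077): mol = 0.86631; Ca = 0.86631, O = 0.86631.
SiO2 (M=60.083): mol = 0.85199; Si = 0.85199, O = 1.70398.
ΣO = 2.57029; factor = 3/ΣO = 1.16718.
Ca apfu = 0.86631 × 1.16718 = 1.011.

1.011 Ca apfu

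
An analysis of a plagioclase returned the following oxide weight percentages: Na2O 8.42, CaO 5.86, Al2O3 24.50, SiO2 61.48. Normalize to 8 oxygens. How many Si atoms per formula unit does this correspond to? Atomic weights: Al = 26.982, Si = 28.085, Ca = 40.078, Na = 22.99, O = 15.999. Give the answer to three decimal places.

Na2O: 8.42/61.979 = 0.13585 mol → 0.27170 mol Na, 0.13585 mol O.
CaO: 5.86/56.077 = 0.10450 mol → 0.10450 mol Ca, 0.10450 mol O.
Al2O3: 24.50/101.961 = 0.24029 mol → 0.48058 mol Al, 0.72087 mol O.
SiO2: 61.48/60.083 = 1.02325 mol → 1.02325 mol Si, 2.04650 mol O.
Total oxygen = 3.00772 mol. Normalization factor = 8/3.00772 = 2.65982.
Si per 8 O = 1.02325 × 2.65982 = 2.722.

2.722 Si apfu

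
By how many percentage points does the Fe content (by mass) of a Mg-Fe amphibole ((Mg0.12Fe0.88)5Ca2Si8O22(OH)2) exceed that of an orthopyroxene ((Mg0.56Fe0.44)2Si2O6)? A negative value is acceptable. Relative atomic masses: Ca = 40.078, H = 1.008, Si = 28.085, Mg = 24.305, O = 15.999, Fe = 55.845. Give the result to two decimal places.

M((Mg0.12Fe0.88)5Ca2Si8O22(OH)2) = 951.129 g/mol, so wt% Fe = 245.718/951.129 × 100 = 25.83%.
M((Mg0.56Fe0.44)2Si2O6) = 228.529 g/mol, so wt% Fe = 49.144/228.529 × 100 = 21.50%.
25.83 − 21.50 = 4.33 pp.

4.33 percentage points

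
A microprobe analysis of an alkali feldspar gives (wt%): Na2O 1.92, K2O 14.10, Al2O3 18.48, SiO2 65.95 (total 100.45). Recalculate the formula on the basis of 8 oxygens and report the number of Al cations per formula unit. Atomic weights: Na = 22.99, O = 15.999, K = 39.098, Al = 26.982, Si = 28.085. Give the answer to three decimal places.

0.993 Al apfu

Na2O (M=61.979): mol = 0.03098; Na = 0.06196, O = 0.03098.
K2O (M=94.195): mol = 0.14969; K = 0.29938, O = 0.14969.
Al2O3 (M=101.961): mol = 0.18125; Al = 0.36250, O = 0.54375.
SiO2 (M=60.083): mol = 1.09765; Si = 1.09765, O = 2.19530.
ΣO = 2.91972; factor = 8/ΣO = 2.73999.
Al apfu = 0.36250 × 2.73999 = 0.993.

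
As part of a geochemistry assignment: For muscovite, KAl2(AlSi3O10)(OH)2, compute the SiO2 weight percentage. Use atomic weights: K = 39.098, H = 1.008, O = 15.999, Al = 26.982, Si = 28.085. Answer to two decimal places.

M(KAl2(AlSi3O10)(OH)2) = 398.303 g/mol; M(SiO2) = 60.083 g/mol.
Moles SiO2 per formula unit = 3 Si ÷ 1 = 3.0000.
SiO2 fraction = (3.0000 × 60.083) / 398.303 = 180.249/398.303 = 0.4525.

45.25 wt%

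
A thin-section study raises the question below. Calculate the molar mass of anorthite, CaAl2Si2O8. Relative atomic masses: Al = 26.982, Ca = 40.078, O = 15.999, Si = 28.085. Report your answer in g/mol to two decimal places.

Ca: 1 × 40.078 = 40.0780
Al: 2 × 26.982 = 53.9640
Si: 2 × 28.085 = 56.1700
O: 8 × 15.999 = 127.9920
Summing the contributions gives the formula mass.

278.20 g/mol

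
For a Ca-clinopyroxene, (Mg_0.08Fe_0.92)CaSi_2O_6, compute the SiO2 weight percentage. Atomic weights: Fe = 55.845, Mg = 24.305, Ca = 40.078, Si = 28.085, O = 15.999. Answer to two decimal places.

Molar mass of (Mg_0.08Fe_0.92)CaSi_2O_6 = 0.08×24.305 + 0.92×55.845 + 1×40.078 + 2×28.085 + 6×15.999 = 245.564 g/mol.
Each formula unit contains 2 Si, equivalent to 2/1 = 2.0000 mol SiO2.
M(SiO2) = 1×28.085 + 2×15.999 = 60.083 g/mol.
Mass of SiO2 per formula unit = 2.0000 × 60.083 = 120.166 g.
SiO2 wt% = 120.166 / 245.564 × 100 = 48.93%.

48.93 wt%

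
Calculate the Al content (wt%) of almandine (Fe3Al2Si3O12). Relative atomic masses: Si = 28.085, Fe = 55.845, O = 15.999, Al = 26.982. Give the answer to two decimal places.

Molar mass of Fe3Al2Si3O12: 3*55.845 + 2*26.982 + 3*28.085 + 12*15.999 = 497.742 g/mol.
Mass of Al per formula unit: 2 × 26.982 = 53.964 g.
Weight fraction Al = 53.964 / 497.742 = 0.1084.

10.84 wt%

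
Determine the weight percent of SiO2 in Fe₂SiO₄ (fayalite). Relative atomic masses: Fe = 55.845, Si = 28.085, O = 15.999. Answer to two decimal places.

M(Fe₂SiO₄) = 203.771 g/mol; M(SiO2) = 60.083 g/mol.
Moles SiO2 per formula unit = 1 Si ÷ 1 = 1.0000.
SiO2 fraction = (1.0000 × 60.083) / 203.771 = 60.083/203.771 = 0.2949.

29.49 wt%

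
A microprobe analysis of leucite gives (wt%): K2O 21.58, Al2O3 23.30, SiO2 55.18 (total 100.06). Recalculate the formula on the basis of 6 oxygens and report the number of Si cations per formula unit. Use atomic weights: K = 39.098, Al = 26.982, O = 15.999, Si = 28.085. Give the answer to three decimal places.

2.003 Si apfu

K2O: 21.58/94.195 = 0.22910 mol → 0.45820 mol K, 0.22910 mol O.
Al2O3: 23.30/101.961 = 0.22852 mol → 0.45704 mol Al, 0.68556 mol O.
SiO2: 55.18/60.083 = 0.91840 mol → 0.91840 mol Si, 1.83680 mol O.
Total oxygen = 2.75146 mol. Normalization factor = 6/2.75146 = 2.18066.
Si per 6 O = 0.91840 × 2.18066 = 2.003.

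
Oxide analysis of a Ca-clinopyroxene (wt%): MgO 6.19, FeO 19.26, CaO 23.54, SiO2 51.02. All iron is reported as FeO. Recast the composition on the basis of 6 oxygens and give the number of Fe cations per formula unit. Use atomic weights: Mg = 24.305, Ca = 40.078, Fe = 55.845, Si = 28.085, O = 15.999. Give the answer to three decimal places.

MgO: 6.19/40.304 = 0.15358 mol → 0.15358 mol Mg, 0.15358 mol O.
FeO: 19.26/71.844 = 0.26808 mol → 0.26808 mol Fe, 0.26808 mol O.
CaO: 23.54/56.077 = 0.41978 mol → 0.41978 mol Ca, 0.41978 mol O.
SiO2: 51.02/60.083 = 0.84916 mol → 0.84916 mol Si, 1.69832 mol O.
Total oxygen = 2.53976 mol. Normalization factor = 6/2.53976 = 2.36243.
Fe per 6 O = 0.26808 × 2.36243 = 0.633.

0.633 Fe apfu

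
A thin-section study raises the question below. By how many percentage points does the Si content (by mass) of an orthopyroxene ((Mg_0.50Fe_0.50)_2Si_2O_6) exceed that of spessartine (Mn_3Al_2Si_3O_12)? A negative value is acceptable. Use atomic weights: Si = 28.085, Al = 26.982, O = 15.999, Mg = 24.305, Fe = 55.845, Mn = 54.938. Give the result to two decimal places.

7.16 percentage points

First mineral: 56.170 g Si in 232.314 g formula = 24.18 wt% Si.
Second mineral: 84.255 g Si in 495.021 g formula = 17.02 wt% Si.
24.18% − 17.02% gives a difference of 7.16 percentage points.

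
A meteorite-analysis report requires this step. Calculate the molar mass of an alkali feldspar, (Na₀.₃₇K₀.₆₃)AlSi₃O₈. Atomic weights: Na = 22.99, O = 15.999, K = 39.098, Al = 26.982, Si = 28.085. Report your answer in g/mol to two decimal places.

Na: 0.37 × 22.99 = 8.5063
K: 0.63 × 39.098 = 24.6317
Al: 1 × 26.982 = 26.9820
Si: 3 × 28.085 = 84.2550
O: 8 × 15.999 = 127.9920
Summing the contributions gives the formula mass.

272.37 g/mol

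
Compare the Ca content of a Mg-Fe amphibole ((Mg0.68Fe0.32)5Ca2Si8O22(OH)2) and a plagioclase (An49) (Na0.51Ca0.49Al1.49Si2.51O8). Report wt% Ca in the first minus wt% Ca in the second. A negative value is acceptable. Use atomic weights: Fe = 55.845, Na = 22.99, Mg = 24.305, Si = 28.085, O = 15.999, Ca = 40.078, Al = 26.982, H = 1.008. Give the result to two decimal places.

2.02 percentage points

Ca in (Mg0.68Fe0.32)5Ca2Si8O22(OH)2: molar mass 862.817 g/mol; 2×40.078 = 80.156 g → 9.29 wt%.
Ca in Na0.51Ca0.49Al1.49Si2.51O8: molar mass 270.052 g/mol; 0.49×40.078 = 19.638 g → 7.27 wt%.
Difference = 9.29 − 7.27 = 2.02 percentage points.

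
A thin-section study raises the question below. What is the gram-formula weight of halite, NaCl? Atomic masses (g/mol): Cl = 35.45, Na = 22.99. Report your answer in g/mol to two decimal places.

The formula mass is the sum 1(22.99) + 1(35.45).

58.44 g/mol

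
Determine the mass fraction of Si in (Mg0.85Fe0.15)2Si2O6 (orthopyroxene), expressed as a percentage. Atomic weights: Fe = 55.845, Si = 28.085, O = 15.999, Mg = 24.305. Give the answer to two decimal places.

Molar mass of (Mg0.85Fe0.15)2Si2O6: 1.70×24.305 + 0.30×55.845 + 2×28.085 + 6×15.999 = 210.236 g/mol.
Mass of Si per formula unit: 2 × 28.085 = 56.170 g.
Weight fraction Si = 56.170 / 210.236 = 0.2672.

26.72 weight percent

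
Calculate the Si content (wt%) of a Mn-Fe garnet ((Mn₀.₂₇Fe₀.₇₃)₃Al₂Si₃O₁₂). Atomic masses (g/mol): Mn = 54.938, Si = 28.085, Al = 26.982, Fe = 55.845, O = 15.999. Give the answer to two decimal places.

16.95 wt%

Formula mass = 0.81·54.938 + 2.19·55.845 + 2·26.982 + 3·28.085 + 12·15.999 = 497.007 g/mol, of which 84.255 g is Si.
So Si makes up 84.255/497.007 = 0.1695 of the mass, i.e. 16.95%.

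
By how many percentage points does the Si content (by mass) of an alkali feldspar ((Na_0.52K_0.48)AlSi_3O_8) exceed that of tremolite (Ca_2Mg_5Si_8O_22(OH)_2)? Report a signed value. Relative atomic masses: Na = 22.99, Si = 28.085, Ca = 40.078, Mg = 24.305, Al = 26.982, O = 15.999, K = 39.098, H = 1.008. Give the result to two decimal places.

3.55 percentage points

M((Na_0.52K_0.48)AlSi_3O_8) = 269.951 g/mol, so wt% Si = 84.255/269.951 × 100 = 31.21%.
M(Ca_2Mg_5Si_8O_22(OH)_2) = 812.353 g/mol, so wt% Si = 224.680/812.353 × 100 = 27.66%.
31.21 − 27.66 = 3.55 pp.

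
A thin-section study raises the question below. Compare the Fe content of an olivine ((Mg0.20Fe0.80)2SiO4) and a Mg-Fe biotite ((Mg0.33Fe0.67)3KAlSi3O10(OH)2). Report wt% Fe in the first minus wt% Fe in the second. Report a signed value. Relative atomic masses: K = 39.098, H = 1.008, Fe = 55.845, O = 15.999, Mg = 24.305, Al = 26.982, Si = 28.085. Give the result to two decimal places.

23.39 percentage points

Fe in (Mg0.20Fe0.80)2SiO4: molar mass 191.155 g/mol; 1.60×55.845 = 89.352 g → 46.74 wt%.
Fe in (Mg0.33Fe0.67)3KAlSi3O10(OH)2: molar mass 480.649 g/mol; 2.01×55.845 = 112.248 g → 23.35 wt%.
Difference = 46.74 − 23.35 = 23.39 percentage points.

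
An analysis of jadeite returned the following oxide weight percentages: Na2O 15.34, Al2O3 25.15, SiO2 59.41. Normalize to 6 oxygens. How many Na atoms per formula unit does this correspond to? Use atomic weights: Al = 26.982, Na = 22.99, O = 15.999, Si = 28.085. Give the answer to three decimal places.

Na2O (M=61.979): mol = 0.24750; Na = 0.49500, O = 0.24750.
Al2O3 (M=101.961): mol = 0.24666; Al = 0.49332, O = 0.73998.
SiO2 (M=60.083): mol = 0.98880; Si = 0.98880, O = 1.97760.
ΣO = 2.96508; factor = 6/ΣO = 2.02355.
Na apfu = 0.49500 × 2.02355 = 1.002.

1.002 Na apfu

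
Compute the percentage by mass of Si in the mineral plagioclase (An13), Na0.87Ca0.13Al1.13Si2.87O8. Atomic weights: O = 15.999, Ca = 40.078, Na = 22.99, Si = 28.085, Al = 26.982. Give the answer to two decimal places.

M(Na0.87Ca0.13Al1.13Si2.87O8) = 264.297 g/mol.
Si contributes 2.87 × 28.085 = 80.604 g per mole.
80.604/264.297 = 0.3050 → 30.50%.

30.50 mass %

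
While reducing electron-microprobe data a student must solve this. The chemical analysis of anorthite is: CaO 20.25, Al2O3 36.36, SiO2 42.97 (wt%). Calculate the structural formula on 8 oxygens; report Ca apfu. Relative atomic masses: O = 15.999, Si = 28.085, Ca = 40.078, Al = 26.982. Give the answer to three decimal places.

CaO: 20.25/56.077 = 0.36111 mol → 0.36111 mol Ca, 0.36111 mol O.
Al2O3: 36.36/101.961 = 0.35661 mol → 0.71322 mol Al, 1.06983 mol O.
SiO2: 42.97/60.083 = 0.71518 mol → 0.71518 mol Si, 1.43036 mol O.
Total oxygen = 2.86130 mol. Normalization factor = 8/2.86130 = 2.79593.
Ca per 8 O = 0.36111 × 2.79593 = 1.010.

1.010 Ca apfu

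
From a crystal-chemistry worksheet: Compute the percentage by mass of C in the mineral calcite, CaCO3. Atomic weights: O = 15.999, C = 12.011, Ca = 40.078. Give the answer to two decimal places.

12.00 mass %

Molar mass of CaCO3: 1·40.078 + 1·12.011 + 3·15.999 = 100.086 g/mol.
Mass of C per formula unit: 1 × 12.011 = 12.011 g.
Weight fraction C = 12.011 / 100.086 = 0.1200.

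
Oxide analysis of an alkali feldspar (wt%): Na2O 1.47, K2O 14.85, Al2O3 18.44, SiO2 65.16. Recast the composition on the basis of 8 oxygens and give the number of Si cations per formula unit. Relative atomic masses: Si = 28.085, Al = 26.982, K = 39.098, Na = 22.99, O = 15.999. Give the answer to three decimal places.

Na2O: 1.47/61.979 = 0.02372 mol → 0.04744 mol Na, 0.02372 mol O.
K2O: 14.85/94.195 = 0.15765 mol → 0.31530 mol K, 0.15765 mol O.
Al2O3: 18.44/101.961 = 0.18085 mol → 0.36170 mol Al, 0.54255 mol O.
SiO2: 65.16/60.083 = 1.08450 mol → 1.08450 mol Si, 2.16900 mol O.
Total oxygen = 2.89292 mol. Normalization factor = 8/2.89292 = 2.76537.
Si per 8 O = 1.08450 × 2.76537 = 2.999.

2.999 Si apfu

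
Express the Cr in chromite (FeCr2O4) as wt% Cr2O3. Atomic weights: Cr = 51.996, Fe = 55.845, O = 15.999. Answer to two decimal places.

Formula mass = 223.833 g/mol.
2 Cr → 1.0000 mol Cr2O3 per formula unit; M(Cr2O3) = 151.989, so Cr2O3 mass = 151.989 g.
151.989/223.833 × 100 = 67.90 wt%.

67.90 wt%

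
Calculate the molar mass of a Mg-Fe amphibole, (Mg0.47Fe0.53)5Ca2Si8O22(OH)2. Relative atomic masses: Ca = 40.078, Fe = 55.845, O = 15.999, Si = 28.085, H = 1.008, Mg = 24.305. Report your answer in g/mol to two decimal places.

895.93 g/mol

M = 2.35×24.305 + 2.65×55.845 + 2×40.078 + 8×28.085 + 24×15.999 + 2×1.008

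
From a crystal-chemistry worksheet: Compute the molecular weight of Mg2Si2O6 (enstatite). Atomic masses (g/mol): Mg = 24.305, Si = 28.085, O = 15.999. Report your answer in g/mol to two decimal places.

M = 2(24.305) + 2(28.085) + 6(15.999)

200.77 g/mol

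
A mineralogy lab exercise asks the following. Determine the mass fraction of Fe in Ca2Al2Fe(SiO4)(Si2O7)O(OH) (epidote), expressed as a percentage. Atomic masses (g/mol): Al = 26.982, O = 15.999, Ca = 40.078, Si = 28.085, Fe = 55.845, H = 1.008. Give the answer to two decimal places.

Molar mass of Ca2Al2Fe(SiO4)(Si2O7)O(OH): 2×40.078 + 2×26.982 + 1×55.845 + 3×28.085 + 13×15.999 + 1×1.008 = 483.215 g/mol.
Mass of Fe per formula unit: 1 × 55.845 = 55.845 g.
Weight fraction Fe = 55.845 / 483.215 = 0.1156.

11.56 weight percent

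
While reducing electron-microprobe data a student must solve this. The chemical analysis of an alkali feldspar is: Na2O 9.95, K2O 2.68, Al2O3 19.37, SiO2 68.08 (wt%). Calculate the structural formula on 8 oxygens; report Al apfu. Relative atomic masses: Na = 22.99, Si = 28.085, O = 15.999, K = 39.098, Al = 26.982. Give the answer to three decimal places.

1.005 Al apfu

9.95 wt% Na2O ÷ 61.979 g/mol = 0.16054 mol, giving 0.32108 Na and 0.16054 O.
2.68 wt% K2O ÷ 94.195 g/mol = 0.02845 mol, giving 0.05690 K and 0.02845 O.
19.37 wt% Al2O3 ÷ 101.961 g/mol = 0.18997 mol, giving 0.37994 Al and 0.56991 O.
68.08 wt% SiO2 ÷ 60.083 g/mol = 1.13310 mol, giving 1.13310 Si and 2.26620 O.
Oxygen sums to 3.02510; scaling by 8/3.02510 = 2.64454 puts the formula on 8 O.
Al: 0.37994 × 2.64454 = 1.005 atoms per formula unit.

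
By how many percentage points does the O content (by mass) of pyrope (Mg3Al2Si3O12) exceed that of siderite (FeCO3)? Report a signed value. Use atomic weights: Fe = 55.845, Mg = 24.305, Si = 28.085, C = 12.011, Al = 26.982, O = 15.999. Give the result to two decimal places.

First mineral: 191.988 g O in 403.122 g formula = 47.63 wt% O.
Second mineral: 47.997 g O in 115.853 g formula = 41.43 wt% O.
47.63% − 41.43% gives a difference of 6.20 percentage points.

6.20 percentage points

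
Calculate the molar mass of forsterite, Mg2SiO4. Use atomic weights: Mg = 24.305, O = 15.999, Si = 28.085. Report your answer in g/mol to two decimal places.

M = 2×24.305 + 1×28.085 + 4×15.999

140.69 g/mol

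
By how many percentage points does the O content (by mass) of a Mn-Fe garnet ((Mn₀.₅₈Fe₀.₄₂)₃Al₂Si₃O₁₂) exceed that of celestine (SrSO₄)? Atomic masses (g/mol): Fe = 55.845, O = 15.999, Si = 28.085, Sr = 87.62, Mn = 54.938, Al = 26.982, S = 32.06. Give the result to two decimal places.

First mineral: 191.988 g O in 496.164 g formula = 38.69 wt% O.
Second mineral: 63.996 g O in 183.676 g formula = 34.84 wt% O.
38.69% − 34.84% gives a difference of 3.85 percentage points.

3.85 percentage points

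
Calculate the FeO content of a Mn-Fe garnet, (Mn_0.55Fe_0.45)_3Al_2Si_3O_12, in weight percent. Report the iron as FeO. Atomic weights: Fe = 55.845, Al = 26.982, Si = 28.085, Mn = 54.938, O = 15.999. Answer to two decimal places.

M((Mn_0.55Fe_0.45)_3Al_2Si_3O_12) = 496.245 g/mol; M(FeO) = 71.844 g/mol.
Moles FeO per formula unit = 1.35 Fe ÷ 1 = 1.3500.
FeO fraction = (1.3500 × 71.844) / 496.245 = 96.989/496.245 = 0.1954.

19.54 wt%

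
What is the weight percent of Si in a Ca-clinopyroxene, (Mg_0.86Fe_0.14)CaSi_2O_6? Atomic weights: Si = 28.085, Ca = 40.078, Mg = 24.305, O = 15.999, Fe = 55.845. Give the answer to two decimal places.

Formula mass = 0.86·24.305 + 0.14·55.845 + 1·40.078 + 2·28.085 + 6·15.999 = 220.963 g/mol, of which 56.170 g is Si.
So Si makes up 56.170/220.963 = 0.2542 of the mass, i.e. 25.42%.

25.42 mass %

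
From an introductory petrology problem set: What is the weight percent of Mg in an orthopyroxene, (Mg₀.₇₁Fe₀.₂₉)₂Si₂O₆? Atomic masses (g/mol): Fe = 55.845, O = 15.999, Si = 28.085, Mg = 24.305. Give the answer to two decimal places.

Formula mass = 1.42×24.305 + 0.58×55.845 + 2×28.085 + 6×15.999 = 219.067 g/mol, of which 34.513 g is Mg.
So Mg makes up 34.513/219.067 = 0.1575 of the mass, i.e. 15.75%.

15.75 mass %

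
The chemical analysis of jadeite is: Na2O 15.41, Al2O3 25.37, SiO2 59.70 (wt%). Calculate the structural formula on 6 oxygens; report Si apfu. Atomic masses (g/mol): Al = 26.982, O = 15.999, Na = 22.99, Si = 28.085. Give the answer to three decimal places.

15.41 wt% Na2O ÷ 61.979 g/mol = 0.24863 mol, giving 0.49726 Na and 0.24863 O.
25.37 wt% Al2O3 ÷ 101.961 g/mol = 0.24882 mol, giving 0.49764 Al and 0.74646 O.
59.70 wt% SiO2 ÷ 60.083 g/mol = 0.99363 mol, giving 0.99363 Si and 1.98726 O.
Oxygen sums to 2.98235; scaling by 6/2.98235 = 2.01184 puts the formula on 6 O.
Si: 0.99363 × 2.01184 = 1.999 atoms per formula unit.

1.999 Si apfu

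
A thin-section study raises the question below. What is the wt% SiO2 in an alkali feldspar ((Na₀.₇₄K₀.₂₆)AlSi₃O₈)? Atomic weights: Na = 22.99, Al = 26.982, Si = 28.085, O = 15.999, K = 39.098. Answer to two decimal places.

67.66 wt%

Formula mass = 266.407 g/mol.
3 Si → 3.0000 mol SiO2 per formula unit; M(SiO2) = 60.083, so SiO2 mass = 180.249 g.
180.249/266.407 × 100 = 67.66 wt%.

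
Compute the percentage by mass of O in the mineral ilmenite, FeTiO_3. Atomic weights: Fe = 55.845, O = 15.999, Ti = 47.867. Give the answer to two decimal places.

31.64 weight percent

Formula mass = 1*55.845 + 1*47.867 + 3*15.999 = 151.709 g/mol, of which 47.997 g is O.
So O makes up 47.997/151.709 = 0.3164 of the mass, i.e. 31.64%.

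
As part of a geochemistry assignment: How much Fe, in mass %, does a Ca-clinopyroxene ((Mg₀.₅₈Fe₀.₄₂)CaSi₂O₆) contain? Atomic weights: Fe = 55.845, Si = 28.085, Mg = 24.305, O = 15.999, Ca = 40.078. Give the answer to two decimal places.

10.21 mass %

Molar mass of (Mg₀.₅₈Fe₀.₄₂)CaSi₂O₆: 0.58×24.305 + 0.42×55.845 + 1×40.078 + 2×28.085 + 6×15.999 = 229.794 g/mol.
Mass of Fe per formula unit: 0.42 × 55.845 = 23.455 g.
Weight fraction Fe = 23.455 / 229.794 = 0.1021.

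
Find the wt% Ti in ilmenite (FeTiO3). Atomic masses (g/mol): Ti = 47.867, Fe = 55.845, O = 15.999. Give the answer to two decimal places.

31.55 weight percent

Molar mass of FeTiO3: 1*55.845 + 1*47.867 + 3*15.999 = 151.709 g/mol.
Mass of Ti per formula unit: 1 × 47.867 = 47.867 g.
Weight fraction Ti = 47.867 / 151.709 = 0.3155.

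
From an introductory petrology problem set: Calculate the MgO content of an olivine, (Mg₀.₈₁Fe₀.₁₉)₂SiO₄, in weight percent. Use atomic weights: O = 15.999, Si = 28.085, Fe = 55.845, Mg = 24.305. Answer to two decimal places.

42.77 wt%

Molar mass of (Mg₀.₈₁Fe₀.₁₉)₂SiO₄ = 1.62*24.305 + 0.38*55.845 + 1*28.085 + 4*15.999 = 152.676 g/mol.
Each formula unit contains 1.62 Mg, equivalent to 1.62/1 = 1.6200 mol MgO.
M(MgO) = 1×24.305 + 1×15.999 = 40.304 g/mol.
Mass of MgO per formula unit = 1.6200 × 40.304 = 65.292 g.
MgO wt% = 65.292 / 152.676 × 100 = 42.77%.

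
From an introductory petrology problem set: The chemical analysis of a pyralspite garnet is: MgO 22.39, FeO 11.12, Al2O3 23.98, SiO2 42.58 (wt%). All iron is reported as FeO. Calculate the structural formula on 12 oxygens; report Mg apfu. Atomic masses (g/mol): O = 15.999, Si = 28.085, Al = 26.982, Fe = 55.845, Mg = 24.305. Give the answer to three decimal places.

MgO (M=40.304): mol = 0.55553; Mg = 0.55553, O = 0.55553.
FeO (M=71.844): mol = 0.15478; Fe = 0.15478, O = 0.15478.
Al2O3 (M=101.961): mol = 0.23519; Al = 0.47038, O = 0.70557.
SiO2 (M=60.083): mol = 0.70869; Si = 0.70869, O = 1.41738.
ΣO = 2.83326; factor = 12/ΣO = 4.23540.
Mg apfu = 0.55553 × 4.23540 = 2.353.

2.353 Mg apfu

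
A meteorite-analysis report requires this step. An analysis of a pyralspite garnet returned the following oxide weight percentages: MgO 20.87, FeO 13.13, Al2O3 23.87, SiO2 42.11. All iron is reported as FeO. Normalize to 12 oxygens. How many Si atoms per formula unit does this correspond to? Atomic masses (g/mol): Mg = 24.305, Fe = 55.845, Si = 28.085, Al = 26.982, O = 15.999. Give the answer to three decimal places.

MgO (M=40.304): mol = 0.51781; Mg = 0.51781, O = 0.51781.
FeO (M=71.844): mol = 0.18276; Fe = 0.18276, O = 0.18276.
Al2O3 (M=101.961): mol = 0.23411; Al = 0.46822, O = 0.70233.
SiO2 (M=60.083): mol = 0.70086; Si = 0.70086, O = 1.40172.
ΣO = 2.80462; factor = 12/ΣO = 4.27865.
Si apfu = 0.70086 × 4.27865 = 2.999.

2.999 Si apfu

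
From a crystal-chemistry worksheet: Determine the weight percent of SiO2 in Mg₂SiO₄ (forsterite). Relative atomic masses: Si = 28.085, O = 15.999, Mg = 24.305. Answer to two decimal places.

Formula mass = 140.691 g/mol.
1 Si → 1.0000 mol SiO2 per formula unit; M(SiO2) = 60.083, so SiO2 mass = 60.083 g.
60.083/140.691 × 100 = 42.71 wt%.

42.71 wt%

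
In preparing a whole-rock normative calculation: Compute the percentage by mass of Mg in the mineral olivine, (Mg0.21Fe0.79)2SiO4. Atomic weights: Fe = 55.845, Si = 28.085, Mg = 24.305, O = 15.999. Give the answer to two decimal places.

5.36 wt%

M((Mg0.21Fe0.79)2SiO4) = 190.524 g/mol.
Mg contributes 0.42 × 24.305 = 10.208 g per mole.
10.208/190.524 = 0.0536 → 5.36%.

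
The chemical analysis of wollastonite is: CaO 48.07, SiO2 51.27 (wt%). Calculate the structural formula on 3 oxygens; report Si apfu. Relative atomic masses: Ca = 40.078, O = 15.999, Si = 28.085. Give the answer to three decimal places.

CaO: 48.07/56.077 = 0.85721 mol → 0.85721 mol Ca, 0.85721 mol O.
SiO2: 51.27/60.083 = 0.85332 mol → 0.85332 mol Si, 1.70664 mol O.
Total oxygen = 2.56385 mol. Normalization factor = 3/2.56385 = 1.17012.
Si per 3 O = 0.85332 × 1.17012 = 0.998.

0.998 Si apfu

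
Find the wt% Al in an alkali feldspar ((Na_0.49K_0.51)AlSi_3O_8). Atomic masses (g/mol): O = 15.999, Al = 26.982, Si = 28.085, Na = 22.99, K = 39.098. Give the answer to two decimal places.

9.98 mass %

Formula mass = 0.49*22.99 + 0.51*39.098 + 1*26.982 + 3*28.085 + 8*15.999 = 270.434 g/mol, of which 26.982 g is Al.
So Al makes up 26.982/270.434 = 0.0998 of the mass, i.e. 9.98%.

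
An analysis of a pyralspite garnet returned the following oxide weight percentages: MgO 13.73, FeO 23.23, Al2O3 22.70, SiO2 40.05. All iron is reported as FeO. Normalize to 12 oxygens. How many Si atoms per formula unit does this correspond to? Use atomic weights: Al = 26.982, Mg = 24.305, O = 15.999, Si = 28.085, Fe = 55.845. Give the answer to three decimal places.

3.001 Si apfu

MgO (M=40.304): mol = 0.34066; Mg = 0.34066, O = 0.34066.
FeO (M=71.844): mol = 0.32334; Fe = 0.32334, O = 0.32334.
Al2O3 (M=101.961): mol = 0.22263; Al = 0.44526, O = 0.66789.
SiO2 (M=60.083): mol = 0.66658; Si = 0.66658, O = 1.33316.
ΣO = 2.66505; factor = 12/ΣO = 4.50273.
Si apfu = 0.66658 × 4.50273 = 3.001.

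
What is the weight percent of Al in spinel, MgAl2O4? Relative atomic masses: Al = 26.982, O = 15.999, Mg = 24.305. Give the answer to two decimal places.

Molar mass of MgAl2O4: 1*24.305 + 2*26.982 + 4*15.999 = 142.265 g/mol.
Mass of Al per formula unit: 2 × 26.982 = 53.964 g.
Weight fraction Al = 53.964 / 142.265 = 0.3793.

37.93 wt%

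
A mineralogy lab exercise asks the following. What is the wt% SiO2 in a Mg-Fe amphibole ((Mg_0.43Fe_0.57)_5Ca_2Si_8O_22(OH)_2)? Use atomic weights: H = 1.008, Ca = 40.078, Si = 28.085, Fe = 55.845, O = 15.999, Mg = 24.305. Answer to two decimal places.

Formula mass = 902.242 g/mol.
8 Si → 8.0000 mol SiO2 per formula unit; M(SiO2) = 60.083, so SiO2 mass = 480.664 g.
480.664/902.242 × 100 = 53.27 wt%.

53.27 wt%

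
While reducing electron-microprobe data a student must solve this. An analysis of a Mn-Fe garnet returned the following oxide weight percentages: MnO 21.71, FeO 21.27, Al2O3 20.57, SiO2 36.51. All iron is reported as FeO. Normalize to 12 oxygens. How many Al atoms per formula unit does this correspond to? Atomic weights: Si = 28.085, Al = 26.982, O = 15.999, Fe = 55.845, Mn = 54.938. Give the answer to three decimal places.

MnO: 21.71/70.937 = 0.30605 mol → 0.30605 mol Mn, 0.30605 mol O.
FeO: 21.27/71.844 = 0.29606 mol → 0.29606 mol Fe, 0.29606 mol O.
Al2O3: 20.57/101.961 = 0.20174 mol → 0.40348 mol Al, 0.60522 mol O.
SiO2: 36.51/60.083 = 0.60766 mol → 0.60766 mol Si, 1.21532 mol O.
Total oxygen = 2.42265 mol. Normalization factor = 12/2.42265 = 4.95325.
Al per 12 O = 0.40348 × 4.95325 = 1.999.

1.999 Al apfu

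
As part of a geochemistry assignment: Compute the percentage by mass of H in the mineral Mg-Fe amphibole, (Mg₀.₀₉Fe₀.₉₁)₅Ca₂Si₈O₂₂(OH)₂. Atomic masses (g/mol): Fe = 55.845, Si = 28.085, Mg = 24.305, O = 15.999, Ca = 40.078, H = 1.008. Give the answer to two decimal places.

0.21 mass %

Molar mass of (Mg₀.₀₉Fe₀.₉₁)₅Ca₂Si₈O₂₂(OH)₂: 0.45×24.305 + 4.55×55.845 + 2×40.078 + 8×28.085 + 24×15.999 + 2×1.008 = 955.860 g/mol.
Mass of H per formula unit: 2 × 1.008 = 2.016 g.
Weight fraction H = 2.016 / 955.860 = 0.0021.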